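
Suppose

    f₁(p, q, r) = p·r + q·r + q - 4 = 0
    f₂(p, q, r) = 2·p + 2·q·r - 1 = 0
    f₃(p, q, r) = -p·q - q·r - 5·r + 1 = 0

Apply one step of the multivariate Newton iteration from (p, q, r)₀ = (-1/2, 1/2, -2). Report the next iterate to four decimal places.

(-1.6818, -0.6364, -0.1818)

At (-1/2, 1/2, -2): F = (-3.5000, -4.0000, 12.2500).
Jacobian J = [[r, r + 1, p + q], [2, 2·r, 2·q], [-q, -p - r, -q - 5]].
At the point, J = [[-2.0000, -1.0000, 0.0000], [2.0000, -4.0000, 1.0000], [-0.5000, 2.5000, -5.5000]] (det J = -49.5000).
Solving J·Δ = −F gives Δ = (-1.1818, -1.1364, 1.8182).
Then the next iterate is (p, q, r)₁ = (-1.6818, -0.6364, -0.1818).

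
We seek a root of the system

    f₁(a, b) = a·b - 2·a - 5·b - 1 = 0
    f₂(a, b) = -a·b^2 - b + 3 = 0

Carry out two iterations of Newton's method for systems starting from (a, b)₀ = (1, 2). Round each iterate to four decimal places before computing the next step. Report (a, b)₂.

(1.3170, -1.4141)

At (1, 2): F = (-11.0000, -3.0000).
Jacobian J = [[b - 2, a - 5], [-b^2, -2·a·b - 1]].
At the point, J = [[0.0000, -4.0000], [-4.0000, -5.0000]] (det J = -16.0000).
Solving J·Δ = −F gives Δ = (2.6875, -2.7500).
Then the next iterate is (a, b)₁ = (3.6875, -0.7500).
Round to (3.6875, -0.7500) and repeat: F = (-7.390625, 1.675781), J = [[-2.7500, -1.3125], [-0.5625, 4.531250]].
Δ = (-2.3705, -0.6641), so (a, b)₂ = (1.3170, -1.4141).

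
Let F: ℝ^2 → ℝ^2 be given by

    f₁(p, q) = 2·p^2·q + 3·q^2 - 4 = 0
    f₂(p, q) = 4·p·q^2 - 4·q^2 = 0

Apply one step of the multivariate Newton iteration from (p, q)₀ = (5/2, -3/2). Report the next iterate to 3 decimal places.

At (5/2, -3/2): F = (-16.000, 13.500).
Jacobian J = [[4·p·q, 2·p^2 + 6·q], [4·q^2, 8·p·q - 8·q]].
At the point, J = [[-15.000, 3.500], [9.000, -18.000]] (det J = 238.500).
Solving J·Δ = −F gives Δ = (-1.009, 0.245).
Then the next iterate is (p, q)₁ = (1.491, -1.255).

(1.491, -1.255)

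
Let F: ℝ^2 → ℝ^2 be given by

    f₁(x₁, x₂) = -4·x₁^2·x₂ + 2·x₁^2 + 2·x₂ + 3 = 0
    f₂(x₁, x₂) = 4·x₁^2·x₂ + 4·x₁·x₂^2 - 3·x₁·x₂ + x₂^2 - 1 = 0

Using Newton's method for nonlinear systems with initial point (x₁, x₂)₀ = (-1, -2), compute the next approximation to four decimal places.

(-0.6151, -1.3487)

At (-1, -2): F = (9.0000, -27.0000).
Jacobian J = [[-8·x₁·x₂ + 4·x₁, -4·x₁^2 + 2], [8·x₁·x₂ + 4·x₂^2 - 3·x₂, 4·x₁^2 + 8·x₁·x₂ - 3·x₁ + 2·x₂]].
At the point, J = [[-20.0000, -2.0000], [38.0000, 19.0000]] (det J = -304.0000).
Solving J·Δ = −F gives Δ = (0.3849, 0.6513).
Then the next iterate is (x₁, x₂)₁ = (-0.6151, -1.3487).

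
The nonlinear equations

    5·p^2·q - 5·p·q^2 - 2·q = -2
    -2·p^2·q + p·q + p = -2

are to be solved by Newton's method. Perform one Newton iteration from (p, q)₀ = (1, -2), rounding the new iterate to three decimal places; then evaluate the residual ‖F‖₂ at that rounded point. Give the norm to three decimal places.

At (1, -2): F = (-24.000, 5.000).
Jacobian J = [[10·p·q - 5·q^2, 5·p^2 - 10·p·q - 2], [-4·p·q + q + 1, -2·p^2 + p]].
At the point, J = [[-40.000, 23.000], [7.000, -1.000]] (det J = -121.000).
Solving J·Δ = −F gives Δ = (-0.752, -0.264).
Then the next iterate is (p, q)₁ = (0.248, -2.264).
Re-evaluating at (0.248, -2.264): F = (-0.52409, 1.96502), so ‖F‖₂ = 2.034.

2.034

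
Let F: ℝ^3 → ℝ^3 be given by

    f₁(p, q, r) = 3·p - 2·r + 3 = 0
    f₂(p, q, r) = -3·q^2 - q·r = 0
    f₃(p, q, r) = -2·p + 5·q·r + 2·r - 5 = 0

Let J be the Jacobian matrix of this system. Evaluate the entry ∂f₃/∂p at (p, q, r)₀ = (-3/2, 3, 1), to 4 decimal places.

∂f₃/∂p = -2.
At (-3/2, 3, 1) this is -2.0000.

-2.0000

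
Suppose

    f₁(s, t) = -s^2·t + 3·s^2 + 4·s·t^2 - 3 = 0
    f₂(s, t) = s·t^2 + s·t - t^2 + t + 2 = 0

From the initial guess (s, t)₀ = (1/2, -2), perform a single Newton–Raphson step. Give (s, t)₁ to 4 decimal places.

(0.5319, -1.1611)

At (1/2, -2): F = (6.2500, -3.0000).
Jacobian J = [[-2·s·t + 6·s + 4·t^2, -s^2 + 8·s·t], [t^2 + t, 2·s·t + s - 2·t + 1]].
At the point, J = [[21.0000, -8.2500], [2.0000, 3.5000]] (det J = 90.0000).
Solving J·Δ = −F gives Δ = (0.0319, 0.8389).
Then the next iterate is (s, t)₁ = (0.5319, -1.1611).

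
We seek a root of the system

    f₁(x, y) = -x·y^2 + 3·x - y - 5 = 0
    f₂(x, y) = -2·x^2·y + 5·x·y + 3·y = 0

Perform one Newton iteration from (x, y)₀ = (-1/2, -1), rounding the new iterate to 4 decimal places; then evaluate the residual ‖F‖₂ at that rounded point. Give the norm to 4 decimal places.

At (-1/2, -1): F = (-5.0000, 0.0000).
Jacobian J = [[-y^2 + 3, -2·x·y - 1], [-4·x·y + 5·y, -2·x^2 + 5·x + 3]].
At the point, J = [[2.0000, -2.0000], [-7.0000, 0.0000]] (det J = -14.0000).
Solving J·Δ = −F gives Δ = (0.0000, -2.5000).
Then the next iterate is (x, y)₁ = (-0.5000, -3.5000).
Re-evaluating at (-0.5000, -3.5000): F = (3.1250, 0.0000), so ‖F‖₂ = 3.1250.

3.1250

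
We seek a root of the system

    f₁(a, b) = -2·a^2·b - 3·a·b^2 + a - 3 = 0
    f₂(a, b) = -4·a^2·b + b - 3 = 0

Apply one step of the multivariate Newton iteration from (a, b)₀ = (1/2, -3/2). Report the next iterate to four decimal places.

At (1/2, -3/2): F = (-5.1250, -3.0000).
Jacobian J = [[-4·a·b - 3·b^2 + 1, -2·a^2 - 6·a·b], [-8·a·b, -4·a^2 + 1]].
At the point, J = [[-2.7500, 4.0000], [6.0000, 0.0000]] (det J = -24.0000).
Solving J·Δ = −F gives Δ = (0.5000, 1.6250).
Then the next iterate is (a, b)₁ = (1.0000, 0.1250).

(1.0000, 0.1250)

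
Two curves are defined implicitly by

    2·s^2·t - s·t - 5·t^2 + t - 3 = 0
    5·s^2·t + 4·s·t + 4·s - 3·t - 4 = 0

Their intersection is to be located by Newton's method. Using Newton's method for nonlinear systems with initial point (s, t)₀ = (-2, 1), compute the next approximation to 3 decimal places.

(-1.565, 1.913)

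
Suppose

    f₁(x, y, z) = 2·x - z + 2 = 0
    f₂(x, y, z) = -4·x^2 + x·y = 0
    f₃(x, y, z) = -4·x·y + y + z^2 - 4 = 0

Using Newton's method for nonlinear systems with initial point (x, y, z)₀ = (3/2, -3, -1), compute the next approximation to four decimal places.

At (3/2, -3, -1): F = (6.0000, -13.5000, 12.0000).
Jacobian J = [[2, 0, -1], [-8·x + y, x, 0], [-4·y, -4·x + 1, 2·z]].
At the point, J = [[2.0000, 0.0000, -1.0000], [-15.0000, 1.5000, 0.0000], [12.0000, -5.0000, -2.0000]] (det J = -63.0000).
Solving J·Δ = −F gives Δ = (-1.0714, -1.7143, 3.8571).
Then the next iterate is (x, y, z)₁ = (0.4286, -4.7143, 2.8571).

(0.4286, -4.7143, 2.8571)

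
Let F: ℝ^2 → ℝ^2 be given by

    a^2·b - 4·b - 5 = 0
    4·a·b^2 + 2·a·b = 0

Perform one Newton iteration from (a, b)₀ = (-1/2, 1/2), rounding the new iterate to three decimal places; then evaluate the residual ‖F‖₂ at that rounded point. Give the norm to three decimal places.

9.050

At (-1/2, 1/2): F = (-6.875, -1.000).
Jacobian J = [[2·a·b, a^2 - 4], [4·b^2 + 2·b, 8·a·b + 2·a]].
At the point, J = [[-0.500, -3.750], [2.000, -3.000]] (det J = 9.000).
Solving J·Δ = −F gives Δ = (-1.875, -1.583).
Then the next iterate is (a, b)₁ = (-2.375, -1.083).
Re-evaluating at (-2.375, -1.083): F = (-6.77680, -5.99820), so ‖F‖₂ = 9.050.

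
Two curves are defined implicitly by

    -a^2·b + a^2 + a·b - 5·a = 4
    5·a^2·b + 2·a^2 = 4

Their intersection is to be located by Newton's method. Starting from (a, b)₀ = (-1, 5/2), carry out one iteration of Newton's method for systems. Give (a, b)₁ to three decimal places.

At (-1, 5/2): F = (-3.000, 10.500).
Jacobian J = [[-2·a·b + 2·a + b - 5, -a^2 + a], [10·a·b + 4·a, 5·a^2]].
At the point, J = [[0.500, -2.000], [-29.000, 5.000]] (det J = -55.500).
Solving J·Δ = −F gives Δ = (0.108, -1.473).
Then the next iterate is (a, b)₁ = (-0.892, 1.027).

(-0.892, 1.027)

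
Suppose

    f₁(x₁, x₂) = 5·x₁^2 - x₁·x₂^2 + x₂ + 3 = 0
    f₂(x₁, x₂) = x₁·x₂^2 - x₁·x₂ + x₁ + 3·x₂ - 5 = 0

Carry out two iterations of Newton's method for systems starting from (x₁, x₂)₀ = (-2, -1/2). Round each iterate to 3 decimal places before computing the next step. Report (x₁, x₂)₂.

At (-2, -1/2): F = (23.000, -10.000).
Jacobian J = [[10·x₁ - x₂^2, -2·x₁·x₂ + 1], [x₂^2 - x₂ + 1, 2·x₁·x₂ - x₁ + 3]].
At the point, J = [[-20.250, -1.000], [1.750, 7.000]] (det J = -140.000).
Solving J·Δ = −F gives Δ = (1.079, 1.159).
Then the next iterate is (x₁, x₂)₁ = (-0.921, 0.659).
Round to (-0.921, 0.659) and repeat: F = (8.30018, -3.73703), J = [[-9.64428, 2.21388], [0.77528, 2.70712]].
Δ = (1.105, 1.064), so (x₁, x₂)₂ = (0.184, 1.723).

(0.184, 1.723)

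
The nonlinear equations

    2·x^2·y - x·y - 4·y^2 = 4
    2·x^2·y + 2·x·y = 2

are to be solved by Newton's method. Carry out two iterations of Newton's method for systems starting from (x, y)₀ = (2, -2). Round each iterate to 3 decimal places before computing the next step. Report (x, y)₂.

(0.890, -0.163)

At (2, -2): F = (-32.000, -26.000).
Jacobian J = [[4·x·y - y, 2·x^2 - x - 8·y], [4·x·y + 2·y, 2·x^2 + 2·x]].
At the point, J = [[-14.000, 22.000], [-20.000, 12.000]] (det J = 272.000).
Solving J·Δ = −F gives Δ = (-0.691, 1.015).
Then the next iterate is (x, y)₁ = (1.309, -0.985).
Round to (1.309, -0.985) and repeat: F = (-9.96709, -7.95429), J = [[-4.17246, 9.99796], [-7.12746, 6.04496]].
Δ = (-0.419, 0.822), so (x, y)₂ = (0.890, -0.163).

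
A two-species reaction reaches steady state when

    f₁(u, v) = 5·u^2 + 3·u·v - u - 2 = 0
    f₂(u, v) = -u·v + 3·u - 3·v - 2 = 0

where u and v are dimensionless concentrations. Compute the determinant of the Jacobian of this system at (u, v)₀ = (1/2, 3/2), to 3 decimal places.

J = [[10·u + 3·v - 1, 3·u], [-v + 3, -u - 3]].
At the point, J = [[8.500, 1.500], [1.500, -3.500]].
det J = -32.000.

-32.000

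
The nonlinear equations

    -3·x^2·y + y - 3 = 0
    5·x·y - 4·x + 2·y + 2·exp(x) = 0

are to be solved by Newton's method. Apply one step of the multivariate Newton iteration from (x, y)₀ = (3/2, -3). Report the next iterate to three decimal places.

(1.558, -0.251)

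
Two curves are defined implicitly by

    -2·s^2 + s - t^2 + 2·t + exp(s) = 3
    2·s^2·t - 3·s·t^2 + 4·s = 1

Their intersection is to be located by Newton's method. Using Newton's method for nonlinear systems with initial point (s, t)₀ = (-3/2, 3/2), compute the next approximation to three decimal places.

(-0.362, 1.694)

At (-3/2, 3/2): F = (-8.02687, 9.875).
Jacobian J = [[-4·s + exp(s) + 1, -2·t + 2], [4·s·t - 3·t^2 + 4, 2·s^2 - 6·s·t]].
At the point, J = [[7.22313, -1.000], [-11.750, 18.000]] (det J = 118.26634).
Solving J·Δ = −F gives Δ = (1.138, 0.194).
Then the next iterate is (s, t)₁ = (-0.362, 1.694).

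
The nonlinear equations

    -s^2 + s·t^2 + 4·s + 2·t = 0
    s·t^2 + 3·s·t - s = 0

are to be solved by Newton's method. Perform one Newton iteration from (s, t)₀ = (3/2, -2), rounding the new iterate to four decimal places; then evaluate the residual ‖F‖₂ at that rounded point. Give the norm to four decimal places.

3.3442

At (3/2, -2): F = (5.7500, -4.5000).
Jacobian J = [[-2·s + t^2 + 4, 2·s·t + 2], [t^2 + 3·t - 1, 2·s·t + 3·s]].
At the point, J = [[5.0000, -4.0000], [-3.0000, -1.5000]] (det J = -19.5000).
Solving J·Δ = −F gives Δ = (-1.3654, -0.2692).
Then the next iterate is (s, t)₁ = (0.1346, -2.2692).
Re-evaluating at (0.1346, -2.2692): F = (-3.325026, -0.357811), so ‖F‖₂ = 3.3442.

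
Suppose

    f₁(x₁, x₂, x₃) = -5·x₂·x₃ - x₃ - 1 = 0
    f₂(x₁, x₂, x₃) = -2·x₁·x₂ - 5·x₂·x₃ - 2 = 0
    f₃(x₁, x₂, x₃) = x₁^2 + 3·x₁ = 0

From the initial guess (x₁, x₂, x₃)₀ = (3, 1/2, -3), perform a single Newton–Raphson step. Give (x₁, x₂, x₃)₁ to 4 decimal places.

(1.0000, -0.8333, -6.0000)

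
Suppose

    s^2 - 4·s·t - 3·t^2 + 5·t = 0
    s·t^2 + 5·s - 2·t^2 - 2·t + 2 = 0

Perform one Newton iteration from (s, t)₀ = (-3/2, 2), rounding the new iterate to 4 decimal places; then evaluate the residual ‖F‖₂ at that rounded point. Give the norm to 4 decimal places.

6.2253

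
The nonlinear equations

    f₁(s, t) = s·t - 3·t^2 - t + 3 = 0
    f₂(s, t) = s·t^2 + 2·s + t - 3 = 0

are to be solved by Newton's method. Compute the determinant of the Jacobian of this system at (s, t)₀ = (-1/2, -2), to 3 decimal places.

-69.000

J = [[t, s - 6·t - 1], [t^2 + 2, 2·s·t + 1]].
At the point, J = [[-2.000, 10.500], [6.000, 3.000]].
det J = -69.000.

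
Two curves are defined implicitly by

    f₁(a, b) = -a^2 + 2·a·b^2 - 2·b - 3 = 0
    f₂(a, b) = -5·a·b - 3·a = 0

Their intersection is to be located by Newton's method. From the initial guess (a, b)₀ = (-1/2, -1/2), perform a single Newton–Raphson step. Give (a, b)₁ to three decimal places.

At (-1/2, -1/2): F = (-2.500, 0.250).
Jacobian J = [[-2·a + 2·b^2, 4·a·b - 2], [-5·b - 3, -5·a]].
At the point, J = [[1.500, -1.000], [-0.500, 2.500]] (det J = 3.250).
Solving J·Δ = −F gives Δ = (1.846, 0.269).
Then the next iterate is (a, b)₁ = (1.346, -0.231).

(1.346, -0.231)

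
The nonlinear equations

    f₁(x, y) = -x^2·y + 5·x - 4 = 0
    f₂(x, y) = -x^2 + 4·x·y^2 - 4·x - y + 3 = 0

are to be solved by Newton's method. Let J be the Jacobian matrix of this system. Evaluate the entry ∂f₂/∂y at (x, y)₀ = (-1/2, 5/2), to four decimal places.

∂f₂/∂y = 8·x·y - 1.
At (-1/2, 5/2) this is -11.0000.

-11.0000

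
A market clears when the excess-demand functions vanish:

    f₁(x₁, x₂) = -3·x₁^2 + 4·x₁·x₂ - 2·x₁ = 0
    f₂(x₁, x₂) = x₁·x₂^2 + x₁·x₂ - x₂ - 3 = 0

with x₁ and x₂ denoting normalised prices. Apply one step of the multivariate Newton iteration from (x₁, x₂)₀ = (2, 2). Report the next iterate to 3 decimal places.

(1.451, 1.588)

At (2, 2): F = (0.000, 7.000).
Jacobian J = [[-6·x₁ + 4·x₂ - 2, 4·x₁], [x₂^2 + x₂, 2·x₁·x₂ + x₁ - 1]].
At the point, J = [[-6.000, 8.000], [6.000, 9.000]] (det J = -102.000).
Solving J·Δ = −F gives Δ = (-0.549, -0.412).
Then the next iterate is (x₁, x₂)₁ = (1.451, 1.588).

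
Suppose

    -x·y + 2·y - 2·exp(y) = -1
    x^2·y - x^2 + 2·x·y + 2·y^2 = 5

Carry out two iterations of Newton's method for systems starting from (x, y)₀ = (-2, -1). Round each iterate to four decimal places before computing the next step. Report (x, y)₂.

At (-2, -1): F = (-3.735759, -7.0000).
Jacobian J = [[-y, -x - 2·exp(y) + 2], [2·x·y - 2·x + 2·y, x^2 + 2·x + 4·y]].
At the point, J = [[1.0000, 3.264241], [6.0000, -4.0000]] (det J = -23.585447).
Solving J·Δ = −F gives Δ = (1.6024, 0.6536).
Then the next iterate is (x, y)₁ = (-0.3976, -0.3464).
Round to (-0.3976, -0.3464) and repeat: F = (-1.244988, -4.697403), J = [[0.3464, 0.983141], [0.377857, -2.022714]].
Δ = (6.6562, -1.0789), so (x, y)₂ = (6.2586, -1.4253).

(6.2586, -1.4253)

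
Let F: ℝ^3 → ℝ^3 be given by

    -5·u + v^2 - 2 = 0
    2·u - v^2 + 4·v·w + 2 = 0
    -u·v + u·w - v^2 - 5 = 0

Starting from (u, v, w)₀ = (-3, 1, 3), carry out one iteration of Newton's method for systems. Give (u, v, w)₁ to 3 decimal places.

(-0.323, 0.692, 0.682)

At (-3, 1, 3): F = (14.000, 7.000, -12.000).
Jacobian J = [[-5, 2·v, 0], [2, -2·v + 4·w, 4·v], [-v + w, -u - 2·v, u]].
At the point, J = [[-5.000, 2.000, 0.000], [2.000, 10.000, 4.000], [2.000, 1.000, -3.000]] (det J = 198.000).
Solving J·Δ = −F gives Δ = (2.677, -0.308, -2.318).
Then the next iterate is (u, v, w)₁ = (-0.323, 0.692, 0.682).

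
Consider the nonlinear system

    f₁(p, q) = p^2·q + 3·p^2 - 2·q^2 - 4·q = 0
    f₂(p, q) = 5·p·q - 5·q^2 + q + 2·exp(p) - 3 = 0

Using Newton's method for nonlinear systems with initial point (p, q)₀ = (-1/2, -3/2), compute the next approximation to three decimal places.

(7.623, 3.082)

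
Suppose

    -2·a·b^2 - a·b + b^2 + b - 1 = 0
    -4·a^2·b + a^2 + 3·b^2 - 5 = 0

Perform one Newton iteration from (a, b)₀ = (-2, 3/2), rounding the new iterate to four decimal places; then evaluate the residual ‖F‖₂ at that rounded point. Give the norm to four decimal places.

At (-2, 3/2): F = (14.7500, -18.2500).
Jacobian J = [[-2·b^2 - b, -4·a·b - a + 2·b + 1], [-8·a·b + 2·a, -4·a^2 + 6·b]].
At the point, J = [[-6.0000, 18.0000], [20.0000, -7.0000]] (det J = -318.0000).
Solving J·Δ = −F gives Δ = (0.7083, -0.5833).
Then the next iterate is (a, b)₁ = (-1.2917, 0.9167).
Re-evaluating at (-1.2917, 0.9167): F = (4.112072, -6.928510), so ‖F‖₂ = 8.0569.

8.0569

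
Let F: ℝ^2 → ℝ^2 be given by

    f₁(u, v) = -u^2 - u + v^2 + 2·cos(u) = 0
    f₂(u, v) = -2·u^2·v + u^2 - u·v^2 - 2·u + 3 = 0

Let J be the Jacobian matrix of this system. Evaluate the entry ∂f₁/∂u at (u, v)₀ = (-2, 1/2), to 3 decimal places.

4.819

∂f₁/∂u = -2·u - 2·sin(u) - 1.
At (-2, 1/2) this is 4.819.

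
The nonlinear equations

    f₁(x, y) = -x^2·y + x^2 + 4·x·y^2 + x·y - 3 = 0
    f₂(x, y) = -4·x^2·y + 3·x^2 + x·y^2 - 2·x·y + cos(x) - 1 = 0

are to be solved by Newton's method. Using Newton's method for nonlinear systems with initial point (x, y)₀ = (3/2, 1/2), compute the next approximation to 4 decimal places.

(1.3696, 0.5031)

At (3/2, 1/2): F = (0.3750, 0.195737).
Jacobian J = [[-2·x·y + 2·x + 4·y^2 + y, -x^2 + 8·x·y + x], [-8·x·y + 6·x + y^2 - 2·y - sin(x), -4·x^2 + 2·x·y - 2·x]].
At the point, J = [[3.0000, 5.2500], [1.252505, -10.5000]] (det J = -38.075651).
Solving J·Δ = −F gives Δ = (-0.1304, 0.0031).
Then the next iterate is (x, y)₁ = (1.3696, 0.5031).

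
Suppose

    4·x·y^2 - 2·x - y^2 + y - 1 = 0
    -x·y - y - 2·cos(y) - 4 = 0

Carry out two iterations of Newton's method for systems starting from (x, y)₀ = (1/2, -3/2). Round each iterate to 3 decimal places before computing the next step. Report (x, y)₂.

(0.487, -2.059)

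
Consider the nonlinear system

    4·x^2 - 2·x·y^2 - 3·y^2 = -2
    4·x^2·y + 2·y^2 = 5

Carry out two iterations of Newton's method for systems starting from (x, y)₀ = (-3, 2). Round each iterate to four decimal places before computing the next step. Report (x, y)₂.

(-0.9245, 1.5246)

At (-3, 2): F = (50.0000, 75.0000).
Jacobian J = [[8·x - 2·y^2, -4·x·y - 6·y], [8·x·y, 4·x^2 + 4·y]].
At the point, J = [[-32.0000, 12.0000], [-48.0000, 44.0000]] (det J = -832.0000).
Solving J·Δ = −F gives Δ = (1.5625, 0.0000).
Then the next iterate is (x, y)₁ = (-1.4375, 2.0000).
Round to (-1.4375, 2.0000) and repeat: F = (9.765625, 19.531250), J = [[-19.5000, -0.5000], [-23.0000, 16.265625]].
Δ = (0.5130, -0.4754), so (x, y)₂ = (-0.9245, 1.5246).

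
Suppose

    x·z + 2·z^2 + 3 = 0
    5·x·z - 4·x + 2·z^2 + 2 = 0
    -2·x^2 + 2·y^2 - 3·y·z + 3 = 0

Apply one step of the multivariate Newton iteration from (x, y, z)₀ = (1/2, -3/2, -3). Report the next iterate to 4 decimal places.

(0.1605, -2.2360, -1.2158)

At (1/2, -3/2, -3): F = (19.5000, 10.5000, -6.5000).
Jacobian J = [[z, 0, x + 4·z], [5·z - 4, 0, 5·x + 4·z], [-4·x, 4·y - 3·z, -3·y]].
At the point, J = [[-3.0000, 0.0000, -11.5000], [-19.0000, 0.0000, -9.5000], [-2.0000, 3.0000, 4.5000]] (det J = 570.0000).
Solving J·Δ = −F gives Δ = (-0.3395, -0.7360, 1.7842).
Then the next iterate is (x, y, z)₁ = (0.1605, -2.2360, -1.2158).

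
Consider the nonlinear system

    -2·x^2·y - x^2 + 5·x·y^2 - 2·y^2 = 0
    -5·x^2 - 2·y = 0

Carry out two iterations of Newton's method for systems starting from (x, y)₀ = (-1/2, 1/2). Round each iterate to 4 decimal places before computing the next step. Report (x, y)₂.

At (-1/2, 1/2): F = (-1.6250, -2.2500).
Jacobian J = [[-4·x·y - 2·x + 5·y^2, -2·x^2 + 10·x·y - 4·y], [-10·x, -2]].
At the point, J = [[3.2500, -5.0000], [5.0000, -2.0000]] (det J = 18.5000).
Solving J·Δ = −F gives Δ = (0.4324, -0.0439).
Then the next iterate is (x, y)₁ = (-0.0676, 0.4561).
Round to (-0.0676, 0.4561) and repeat: F = (-0.495106, -0.935049), J = [[1.298665, -2.141863], [0.6760, -2.0000]].
Δ = (-0.8809, -0.7653), so (x, y)₂ = (-0.9485, -0.3092).

(-0.9485, -0.3092)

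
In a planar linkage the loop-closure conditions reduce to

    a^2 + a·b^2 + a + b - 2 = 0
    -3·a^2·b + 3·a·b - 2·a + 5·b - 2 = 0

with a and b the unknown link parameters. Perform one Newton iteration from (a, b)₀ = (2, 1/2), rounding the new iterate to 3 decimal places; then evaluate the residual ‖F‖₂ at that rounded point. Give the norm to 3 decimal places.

At (2, 1/2): F = (5.000, -6.500).
Jacobian J = [[2·a + b^2 + 1, 2·a·b + 1], [-6·a·b + 3·b - 2, -3·a^2 + 3·a + 5]].
At the point, J = [[5.250, 3.000], [-6.500, -1.000]] (det J = 14.250).
Solving J·Δ = −F gives Δ = (-1.018, 0.114).
Then the next iterate is (a, b)₁ = (0.982, 0.614).
Re-evaluating at (0.982, 0.614): F = (0.93053, -0.86144), so ‖F‖₂ = 1.268.

1.268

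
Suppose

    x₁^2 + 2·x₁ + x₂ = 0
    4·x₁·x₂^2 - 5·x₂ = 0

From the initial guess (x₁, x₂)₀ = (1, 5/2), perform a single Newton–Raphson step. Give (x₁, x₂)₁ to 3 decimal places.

At (1, 5/2): F = (5.500, 12.500).
Jacobian J = [[2·x₁ + 2, 1], [4·x₂^2, 8·x₁·x₂ - 5]].
At the point, J = [[4.000, 1.000], [25.000, 15.000]] (det J = 35.000).
Solving J·Δ = −F gives Δ = (-2.000, 2.500).
Then the next iterate is (x₁, x₂)₁ = (-1.000, 5.000).

(-1.000, 5.000)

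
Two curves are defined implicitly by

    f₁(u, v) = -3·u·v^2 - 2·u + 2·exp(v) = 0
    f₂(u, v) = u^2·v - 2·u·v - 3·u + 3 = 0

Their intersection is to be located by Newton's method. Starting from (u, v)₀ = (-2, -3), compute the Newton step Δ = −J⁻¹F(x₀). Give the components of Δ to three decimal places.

At (-2, -3): F = (58.09957, -15.000).
Jacobian J = [[-3·v^2 - 2, -6·u·v + 2·exp(v)], [2·u·v - 2·v - 3, u^2 - 2·u]].
At the point, J = [[-29.000, -35.90043], [15.000, 8.000]] (det J = 306.50639).
Solving J·Δ = −F gives Δ = (0.240, 1.424).

(0.240, 1.424)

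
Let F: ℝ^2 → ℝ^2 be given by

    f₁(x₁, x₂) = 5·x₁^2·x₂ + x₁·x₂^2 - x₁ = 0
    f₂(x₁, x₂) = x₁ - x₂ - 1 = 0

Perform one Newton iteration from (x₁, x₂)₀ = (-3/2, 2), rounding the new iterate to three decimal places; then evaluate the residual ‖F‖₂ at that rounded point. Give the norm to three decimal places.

At (-3/2, 2): F = (18.000, -4.500).
Jacobian J = [[10·x₁·x₂ + x₂^2 - 1, 5·x₁^2 + 2·x₁·x₂], [1, -1]].
At the point, J = [[-27.000, 5.250], [1.000, -1.000]] (det J = 21.750).
Solving J·Δ = −F gives Δ = (-0.259, -4.759).
Then the next iterate is (x₁, x₂)₁ = (-1.759, -2.759).
Re-evaluating at (-1.759, -2.759): F = (-54.31350, 0.000), so ‖F‖₂ = 54.313.

54.313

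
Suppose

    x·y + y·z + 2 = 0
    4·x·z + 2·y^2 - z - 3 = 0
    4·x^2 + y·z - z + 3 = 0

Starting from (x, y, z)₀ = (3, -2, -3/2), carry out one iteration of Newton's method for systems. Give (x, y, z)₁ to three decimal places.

(2.079, 3.368, 2.947)

At (3, -2, -3/2): F = (-1.000, -11.500, 43.500).
Jacobian J = [[y, x + z, y], [4·z, 4·y, 4·x - 1], [8·x, z, y - 1]].
At the point, J = [[-2.000, 1.500, -2.000], [-6.000, -8.000, 11.000], [24.000, -1.500, -3.000]] (det J = -114.000).
Solving J·Δ = −F gives Δ = (-0.921, 5.368, 4.447).
Then the next iterate is (x, y, z)₁ = (2.079, 3.368, 2.947).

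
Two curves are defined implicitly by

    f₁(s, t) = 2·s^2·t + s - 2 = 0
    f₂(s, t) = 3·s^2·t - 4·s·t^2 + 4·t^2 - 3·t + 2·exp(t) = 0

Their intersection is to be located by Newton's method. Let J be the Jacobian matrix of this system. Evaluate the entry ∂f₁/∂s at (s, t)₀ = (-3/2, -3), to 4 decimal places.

19.0000

∂f₁/∂s = 4·s·t + 1.
At (-3/2, -3) this is 19.0000.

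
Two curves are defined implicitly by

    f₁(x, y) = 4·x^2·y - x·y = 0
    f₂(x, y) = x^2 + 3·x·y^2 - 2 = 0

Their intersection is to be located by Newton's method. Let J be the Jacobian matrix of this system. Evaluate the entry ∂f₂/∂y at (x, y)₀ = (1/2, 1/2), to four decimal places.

1.5000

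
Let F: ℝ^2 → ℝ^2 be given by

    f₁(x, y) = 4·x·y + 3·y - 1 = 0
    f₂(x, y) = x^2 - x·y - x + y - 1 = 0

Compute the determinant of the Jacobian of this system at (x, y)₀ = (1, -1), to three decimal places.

-14.000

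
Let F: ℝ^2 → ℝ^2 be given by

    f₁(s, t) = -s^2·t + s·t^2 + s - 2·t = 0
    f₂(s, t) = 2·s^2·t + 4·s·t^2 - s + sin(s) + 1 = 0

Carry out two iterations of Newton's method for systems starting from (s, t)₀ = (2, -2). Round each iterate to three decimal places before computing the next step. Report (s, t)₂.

At (2, -2): F = (22.000, 15.90930).
Jacobian J = [[-2·s·t + t^2 + 1, -s^2 + 2·s·t - 2], [4·s·t + 4·t^2 + cos(s) - 1, 2·s^2 + 8·s·t]].
At the point, J = [[13.000, -14.000], [-1.41615, -24.000]] (det J = -331.82606).
Solving J·Δ = −F gives Δ = (-0.920, 0.717).
Then the next iterate is (s, t)₁ = (1.080, -1.283).
Round to (1.080, -1.283) and repeat: F = (6.92027, 4.92008), J = [[5.41737, -5.93768], [0.51312, -8.75232]].
Δ = (-0.707, 0.521), so (s, t)₂ = (0.373, -0.762).

(0.373, -0.762)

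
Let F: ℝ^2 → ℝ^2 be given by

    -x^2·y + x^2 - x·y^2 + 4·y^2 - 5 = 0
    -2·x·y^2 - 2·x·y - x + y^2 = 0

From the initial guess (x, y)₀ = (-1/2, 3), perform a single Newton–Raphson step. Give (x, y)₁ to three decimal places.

(-0.292, 1.746)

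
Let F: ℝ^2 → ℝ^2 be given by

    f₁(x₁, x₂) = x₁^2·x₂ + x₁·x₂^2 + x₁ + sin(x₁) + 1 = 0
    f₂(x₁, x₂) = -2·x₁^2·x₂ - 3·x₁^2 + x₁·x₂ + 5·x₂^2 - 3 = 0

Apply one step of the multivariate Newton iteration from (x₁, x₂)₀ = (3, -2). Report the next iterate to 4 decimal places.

At (3, -2): F = (-1.858880, 20.0000).
Jacobian J = [[2·x₁·x₂ + x₂^2 + cos(x₁) + 1, x₁^2 + 2·x₁·x₂], [-4·x₁·x₂ - 6·x₁ + x₂, -2·x₁^2 + x₁ + 10·x₂]].
At the point, J = [[-7.989992, -3.0000], [4.0000, -35.0000]] (det J = 291.649737).
Solving J·Δ = −F gives Δ = (-0.4288, 0.5224).
Then the next iterate is (x₁, x₂)₁ = (2.5712, -1.4776).

(2.5712, -1.4776)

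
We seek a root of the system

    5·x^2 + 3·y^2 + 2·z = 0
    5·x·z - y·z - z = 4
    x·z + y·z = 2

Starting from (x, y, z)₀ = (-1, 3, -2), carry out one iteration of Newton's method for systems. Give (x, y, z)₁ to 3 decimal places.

At (-1, 3, -2): F = (28.000, 14.000, -6.000).
Jacobian J = [[10·x, 6·y, 2], [5·z, -z, 5·x - y - 1], [z, z, x + y]].
At the point, J = [[-10.000, 18.000, 2.000], [-10.000, 2.000, -9.000], [-2.000, -2.000, 2.000]] (det J = 872.000).
Solving J·Δ = −F gives Δ = (-0.050, -1.720, 1.229).
Then the next iterate is (x, y, z)₁ = (-1.050, 1.280, -0.771).

(-1.050, 1.280, -0.771)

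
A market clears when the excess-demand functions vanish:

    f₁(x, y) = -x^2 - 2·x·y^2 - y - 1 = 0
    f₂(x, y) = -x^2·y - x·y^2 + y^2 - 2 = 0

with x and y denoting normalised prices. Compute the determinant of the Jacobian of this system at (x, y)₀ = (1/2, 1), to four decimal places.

-8.2500

J = [[-2·x - 2·y^2, -4·x·y - 1], [-2·x·y - y^2, -x^2 - 2·x·y + 2·y]].
At the point, J = [[-3.0000, -3.0000], [-2.0000, 0.7500]].
det J = -8.2500.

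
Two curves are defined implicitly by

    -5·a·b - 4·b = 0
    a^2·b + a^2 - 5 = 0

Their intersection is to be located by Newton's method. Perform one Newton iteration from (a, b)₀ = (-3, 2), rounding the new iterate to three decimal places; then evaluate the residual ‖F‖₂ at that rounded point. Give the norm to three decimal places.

At (-3, 2): F = (22.000, 22.000).
Jacobian J = [[-5·b, -5·a - 4], [2·a·b + 2·a, a^2]].
At the point, J = [[-10.000, 11.000], [-18.000, 9.000]] (det J = 108.000).
Solving J·Δ = −F gives Δ = (0.407, -1.630).
Then the next iterate is (a, b)₁ = (-2.593, 0.370).
Re-evaluating at (-2.593, 0.370): F = (3.31705, 4.21140), so ‖F‖₂ = 5.361.

5.361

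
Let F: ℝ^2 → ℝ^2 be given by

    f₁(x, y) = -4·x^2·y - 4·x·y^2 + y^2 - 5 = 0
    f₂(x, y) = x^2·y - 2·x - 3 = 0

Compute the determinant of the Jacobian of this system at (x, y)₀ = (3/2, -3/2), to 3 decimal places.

59.250

J = [[-8·x·y - 4·y^2, -4·x^2 - 8·x·y + 2·y], [2·x·y - 2, x^2]].
At the point, J = [[9.000, 6.000], [-6.500, 2.250]].
det J = 59.250.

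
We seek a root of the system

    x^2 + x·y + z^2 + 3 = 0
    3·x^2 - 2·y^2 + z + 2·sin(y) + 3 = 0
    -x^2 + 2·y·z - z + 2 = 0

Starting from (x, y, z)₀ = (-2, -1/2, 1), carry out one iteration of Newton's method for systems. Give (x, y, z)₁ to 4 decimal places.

At (-2, -1/2, 1): F = (9.0000, 14.541149, -4.0000).
Jacobian J = [[2·x + y, x, 2·z], [6·x, -4·y + 2·cos(y), 1], [-2·x, 2·z, 2·y - 1]].
At the point, J = [[-4.5000, -2.0000, 2.0000], [-12.0000, 3.755165, 1.0000], [4.0000, 2.0000, -2.0000]] (det J = 4.755165).
Solving J·Δ = −F gives Δ = (10.0000, 18.3924, 36.3924).
Then the next iterate is (x, y, z)₁ = (8.0000, 17.8924, 37.3924).

(8.0000, 17.8924, 37.3924)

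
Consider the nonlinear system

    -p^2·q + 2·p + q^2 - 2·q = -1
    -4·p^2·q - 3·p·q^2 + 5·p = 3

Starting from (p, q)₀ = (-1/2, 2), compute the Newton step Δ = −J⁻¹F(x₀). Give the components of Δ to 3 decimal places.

At (-1/2, 2): F = (-0.500, -1.500).
Jacobian J = [[-2·p·q + 2, -p^2 + 2·q - 2], [-8·p·q - 3·q^2 + 5, -4·p^2 - 6·p·q]].
At the point, J = [[4.000, 1.750], [1.000, 5.000]] (det J = 18.250).
Solving J·Δ = −F gives Δ = (-0.007, 0.301).

(-0.007, 0.301)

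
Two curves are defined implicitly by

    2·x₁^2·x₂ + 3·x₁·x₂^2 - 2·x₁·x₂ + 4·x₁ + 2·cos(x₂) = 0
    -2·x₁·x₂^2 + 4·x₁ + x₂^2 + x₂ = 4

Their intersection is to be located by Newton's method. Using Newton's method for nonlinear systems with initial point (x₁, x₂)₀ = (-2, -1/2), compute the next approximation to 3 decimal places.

(0.546, -1.085)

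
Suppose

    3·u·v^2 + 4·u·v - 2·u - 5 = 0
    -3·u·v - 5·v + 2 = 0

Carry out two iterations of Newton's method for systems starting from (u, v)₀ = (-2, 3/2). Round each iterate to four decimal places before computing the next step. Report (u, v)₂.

(-0.5509, 0.1846)

At (-2, 3/2): F = (-26.5000, 3.5000).
Jacobian J = [[3·v^2 + 4·v - 2, 6·u·v + 4·u], [-3·v, -3·u - 5]].
At the point, J = [[10.7500, -26.0000], [-4.5000, 1.0000]] (det J = -106.2500).
Solving J·Δ = −F gives Δ = (0.6071, -0.7682).
Then the next iterate is (u, v)₁ = (-1.3929, 0.7318).
Round to (-1.3929, 0.7318) and repeat: F = (-8.529321, 1.398973), J = [[2.533794, -11.687545], [-2.1954, -0.8213]].
Δ = (0.8420, -0.5472), so (u, v)₂ = (-0.5509, 0.1846).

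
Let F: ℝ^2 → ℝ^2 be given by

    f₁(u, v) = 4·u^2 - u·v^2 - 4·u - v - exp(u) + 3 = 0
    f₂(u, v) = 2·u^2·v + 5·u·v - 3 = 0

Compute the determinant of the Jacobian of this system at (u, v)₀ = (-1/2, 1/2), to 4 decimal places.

J = [[8·u - v^2 - exp(u) - 4, -2·u·v - 1], [4·u·v + 5·v, 2·u^2 + 5·u]].
At the point, J = [[-8.856531, -0.5000], [1.5000, -2.0000]].
det J = 18.4631.

18.4631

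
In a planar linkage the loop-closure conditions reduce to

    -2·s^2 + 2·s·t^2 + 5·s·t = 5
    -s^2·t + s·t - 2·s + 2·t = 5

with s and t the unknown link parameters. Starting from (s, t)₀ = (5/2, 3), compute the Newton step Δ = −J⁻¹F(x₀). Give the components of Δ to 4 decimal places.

At (5/2, 3): F = (65.0000, -15.2500).
Jacobian J = [[-4·s + 2·t^2 + 5·t, 4·s·t + 5·s], [-2·s·t + t - 2, -s^2 + s + 2]].
At the point, J = [[23.0000, 42.5000], [-14.0000, -1.7500]] (det J = 554.7500).
Solving J·Δ = −F gives Δ = (-0.9633, -1.0081).

(-0.9633, -1.0081)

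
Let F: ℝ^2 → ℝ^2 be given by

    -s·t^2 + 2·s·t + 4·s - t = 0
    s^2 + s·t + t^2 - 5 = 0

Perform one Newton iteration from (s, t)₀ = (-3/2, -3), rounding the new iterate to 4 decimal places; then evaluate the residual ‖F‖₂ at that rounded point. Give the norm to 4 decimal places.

4.1124

At (-3/2, -3): F = (19.5000, 10.7500).
Jacobian J = [[-t^2 + 2·t + 4, -2·s·t + 2·s - 1], [2·s + t, s + 2·t]].
At the point, J = [[-11.0000, -13.0000], [-6.0000, -7.5000]] (det J = 4.5000).
Solving J·Δ = −F gives Δ = (1.4444, 0.2778).
Then the next iterate is (s, t)₁ = (-0.0556, -2.7222).
Re-evaluating at (-0.0556, -2.7222): F = (3.214525, 2.564819), so ‖F‖₂ = 4.1124.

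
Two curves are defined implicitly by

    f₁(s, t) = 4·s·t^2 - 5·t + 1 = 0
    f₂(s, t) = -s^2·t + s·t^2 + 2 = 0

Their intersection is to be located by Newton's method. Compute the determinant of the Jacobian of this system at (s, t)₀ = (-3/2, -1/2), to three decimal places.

J = [[4·t^2, 8·s·t - 5], [-2·s·t + t^2, -s^2 + 2·s·t]].
At the point, J = [[1.000, 1.000], [-1.250, -0.750]].
det J = 0.500.

0.500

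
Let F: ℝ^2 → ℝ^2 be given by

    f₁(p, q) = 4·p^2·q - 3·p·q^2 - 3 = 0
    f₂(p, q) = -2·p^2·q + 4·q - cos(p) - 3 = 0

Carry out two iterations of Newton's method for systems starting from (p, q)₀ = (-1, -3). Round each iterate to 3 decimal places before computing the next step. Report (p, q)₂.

At (-1, -3): F = (12.000, -9.54030).
Jacobian J = [[8·p·q - 3·q^2, 4·p^2 - 6·p·q], [-4·p·q + sin(p), -2·p^2 + 4]].
At the point, J = [[-3.000, -14.000], [-12.84147, 2.000]] (det J = -185.78059).
Solving J·Δ = −F gives Δ = (-0.590, 0.984).
Then the next iterate is (p, q)₁ = (-1.590, -2.016).
Round to (-1.590, -2.016) and repeat: F = (-4.00010, -0.85150), J = [[13.45075, -9.12024], [-13.82158, -1.05620]].
Δ = (-0.025, -0.476), so (p, q)₂ = (-1.615, -2.492).

(-1.615, -2.492)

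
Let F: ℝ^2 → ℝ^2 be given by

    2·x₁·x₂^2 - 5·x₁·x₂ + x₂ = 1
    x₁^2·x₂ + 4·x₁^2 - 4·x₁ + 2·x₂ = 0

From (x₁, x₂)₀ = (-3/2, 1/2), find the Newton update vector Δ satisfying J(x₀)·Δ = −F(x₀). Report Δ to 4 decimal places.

(0.9523, -0.1083)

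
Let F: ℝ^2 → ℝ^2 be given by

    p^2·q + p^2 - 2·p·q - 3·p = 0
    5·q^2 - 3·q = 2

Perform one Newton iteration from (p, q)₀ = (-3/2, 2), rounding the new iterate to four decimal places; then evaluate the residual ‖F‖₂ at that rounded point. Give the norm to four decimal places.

5.2591

At (-3/2, 2): F = (17.2500, 12.0000).
Jacobian J = [[2·p·q + 2·p - 2·q - 3, p^2 - 2·p], [0, 10·q - 3]].
At the point, J = [[-16.0000, 5.2500], [0.0000, 17.0000]] (det J = -272.0000).
Solving J·Δ = −F gives Δ = (0.8465, -0.7059).
Then the next iterate is (p, q)₁ = (-0.6535, 1.2941).
Re-evaluating at (-0.6535, 1.2941): F = (4.631612, 2.491174), so ‖F‖₂ = 5.2591.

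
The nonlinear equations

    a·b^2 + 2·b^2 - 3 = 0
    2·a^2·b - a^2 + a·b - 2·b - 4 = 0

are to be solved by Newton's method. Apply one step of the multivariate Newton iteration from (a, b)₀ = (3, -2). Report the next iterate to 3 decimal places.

At (3, -2): F = (17.000, -51.000).
Jacobian J = [[b^2, 2·a·b + 4·b], [4·a·b - 2·a + b, 2·a^2 + a - 2]].
At the point, J = [[4.000, -20.000], [-32.000, 19.000]] (det J = -564.000).
Solving J·Δ = −F gives Δ = (-1.236, 0.603).
Then the next iterate is (a, b)₁ = (1.764, -1.397).

(1.764, -1.397)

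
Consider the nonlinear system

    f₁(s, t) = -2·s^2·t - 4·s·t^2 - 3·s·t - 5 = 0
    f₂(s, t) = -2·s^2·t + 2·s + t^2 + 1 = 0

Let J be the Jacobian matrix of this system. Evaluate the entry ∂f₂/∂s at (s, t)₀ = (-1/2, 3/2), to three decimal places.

5.000

∂f₂/∂s = -4·s·t + 2.
At (-1/2, 3/2) this is 5.000.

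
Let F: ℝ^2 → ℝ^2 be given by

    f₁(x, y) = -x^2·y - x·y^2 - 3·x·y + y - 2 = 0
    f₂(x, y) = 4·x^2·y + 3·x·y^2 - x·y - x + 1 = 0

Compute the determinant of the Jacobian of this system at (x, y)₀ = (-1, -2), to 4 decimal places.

J = [[-2·x·y - y^2 - 3·y, -x^2 - 2·x·y - 3·x + 1], [8·x·y + 3·y^2 - y - 1, 4·x^2 + 6·x·y - x]].
At the point, J = [[-2.0000, -1.0000], [29.0000, 17.0000]].
det J = -5.0000.

-5.0000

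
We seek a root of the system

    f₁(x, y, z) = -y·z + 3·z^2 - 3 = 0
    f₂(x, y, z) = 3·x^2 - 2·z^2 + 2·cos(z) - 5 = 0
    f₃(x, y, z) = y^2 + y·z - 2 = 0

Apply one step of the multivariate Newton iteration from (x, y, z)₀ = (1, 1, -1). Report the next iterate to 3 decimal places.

At (1, 1, -1): F = (1.000, -2.91940, -2.000).
Jacobian J = [[0, -z, -y + 6·z], [6·x, 0, -4·z - 2·sin(z)], [0, 2·y + z, y]].
At the point, J = [[0.000, 1.000, -7.000], [6.000, 0.000, 5.68294], [0.000, 1.000, 1.000]] (det J = -48.000).
Solving J·Δ = −F gives Δ = (0.131, 1.625, 0.375).
Then the next iterate is (x, y, z)₁ = (1.131, 2.625, -0.625).

(1.131, 2.625, -0.625)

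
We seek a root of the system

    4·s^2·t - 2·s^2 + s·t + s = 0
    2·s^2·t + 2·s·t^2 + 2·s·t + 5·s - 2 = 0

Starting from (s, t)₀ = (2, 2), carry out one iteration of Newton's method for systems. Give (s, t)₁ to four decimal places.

At (2, 2): F = (30.0000, 48.0000).
Jacobian J = [[8·s·t - 4·s + t + 1, 4·s^2 + s], [4·s·t + 2·t^2 + 2·t + 5, 2·s^2 + 4·s·t + 2·s]].
At the point, J = [[27.0000, 18.0000], [33.0000, 28.0000]] (det J = 162.0000).
Solving J·Δ = −F gives Δ = (0.1481, -1.8889).
Then the next iterate is (s, t)₁ = (2.1481, 0.1111).

(2.1481, 0.1111)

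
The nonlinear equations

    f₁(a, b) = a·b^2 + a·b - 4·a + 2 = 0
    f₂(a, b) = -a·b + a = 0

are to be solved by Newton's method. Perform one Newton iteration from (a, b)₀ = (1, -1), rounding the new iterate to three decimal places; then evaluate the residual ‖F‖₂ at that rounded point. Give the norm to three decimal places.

At (1, -1): F = (-2.000, 2.000).
Jacobian J = [[b^2 + b - 4, 2·a·b + a], [-b + 1, -a]].
At the point, J = [[-4.000, -1.000], [2.000, -1.000]] (det J = 6.000).
Solving J·Δ = −F gives Δ = (-0.667, 0.667).
Then the next iterate is (a, b)₁ = (0.333, -0.333).
Re-evaluating at (0.333, -0.333): F = (0.59404, 0.44389), so ‖F‖₂ = 0.742.

0.742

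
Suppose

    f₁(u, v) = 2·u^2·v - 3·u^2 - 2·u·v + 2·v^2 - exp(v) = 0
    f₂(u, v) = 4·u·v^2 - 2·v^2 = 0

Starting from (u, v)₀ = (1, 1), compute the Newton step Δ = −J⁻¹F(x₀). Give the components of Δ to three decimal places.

(-0.825, 0.325)

At (1, 1): F = (-3.71828, 2.000).
Jacobian J = [[4·u·v - 6·u - 2·v, 2·u^2 - 2·u + 4·v - exp(v)], [4·v^2, 8·u·v - 4·v]].
At the point, J = [[-4.000, 1.28172], [4.000, 4.000]] (det J = -21.12687).
Solving J·Δ = −F gives Δ = (-0.825, 0.325).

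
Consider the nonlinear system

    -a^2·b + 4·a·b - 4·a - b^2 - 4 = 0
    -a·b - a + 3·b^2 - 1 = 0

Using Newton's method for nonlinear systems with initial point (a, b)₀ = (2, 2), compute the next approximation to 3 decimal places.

(0.000, 0.900)

At (2, 2): F = (-8.000, 5.000).
Jacobian J = [[-2·a·b + 4·b - 4, -a^2 + 4·a - 2·b], [-b - 1, -a + 6·b]].
At the point, J = [[-4.000, 0.000], [-3.000, 10.000]] (det J = -40.000).
Solving J·Δ = −F gives Δ = (-2.000, -1.100).
Then the next iterate is (a, b)₁ = (0.000, 0.900).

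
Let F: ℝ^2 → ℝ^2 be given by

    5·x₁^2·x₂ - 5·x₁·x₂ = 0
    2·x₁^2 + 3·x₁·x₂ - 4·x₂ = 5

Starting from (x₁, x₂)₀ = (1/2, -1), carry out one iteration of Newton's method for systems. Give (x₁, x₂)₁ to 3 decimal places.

(-4.000, 0.000)

At (1/2, -1): F = (1.250, -2.000).
Jacobian J = [[10·x₁·x₂ - 5·x₂, 5·x₁^2 - 5·x₁], [4·x₁ + 3·x₂, 3·x₁ - 4]].
At the point, J = [[0.000, -1.250], [-1.000, -2.500]] (det J = -1.250).
Solving J·Δ = −F gives Δ = (-4.500, 1.000).
Then the next iterate is (x₁, x₂)₁ = (-4.000, 0.000).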